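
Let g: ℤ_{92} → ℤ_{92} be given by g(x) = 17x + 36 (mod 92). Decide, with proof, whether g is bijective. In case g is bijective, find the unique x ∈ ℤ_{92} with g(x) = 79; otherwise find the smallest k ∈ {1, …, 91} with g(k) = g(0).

35

Recall: injectivity means: for all u, v in the domain, g(u) = g(v) implies u = v.
Suppose g(u) = g(v) in ℤ_{92}. Then 17u + 36 ≡ 17v + 36 (mod 92), therefore 17(u − v) ≡ 0 (mod 92).
Since gcd(17, 92) = 1, 17 is invertible modulo 92, thus u − v ≡ 0 (mod 92), i.e. u = v.
We now compute 17⁻¹ mod 92 explicitly. Euclid's algorithm: 92 = 5·17 + 7, 17 = 2·7 + 3, 7 = 2·3 + 1; back-substituting gives 1 = 65·17 − 12·92, so 17⁻¹ ≡ 65 (mod 92).
For any y ∈ ℤ_{92}, x = 65(y − 36) mod 92 satisfies g(x) = 17·65(y − 36) + 36 ≡ y (since 17·65 ≡ 1 mod 92). So every y has a preimage.
Hence g is bijective.
Since g is bijective, we compute g⁻¹(79): solve 17x + 36 ≡ 79 (mod 92), i.e. 17x ≡ 43 (mod 92).
Multiplying by 17⁻¹ = 65 gives x ≡ 65·43 = 2795 = 30·92 + 35 ≡ 35 (mod 92).
Check: g(35) = 17·35 + 36 = 631 = 6·92 + 79 ≡ 79 (mod 92).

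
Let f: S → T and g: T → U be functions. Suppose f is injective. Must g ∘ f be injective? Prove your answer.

not injective

No. Take S = T = U = {1, 2, 3}, f = identity (injective), and g(x) = 1 for every x.
Then (g ∘ f)(1) = 1 = (g ∘ f)(3) with 1 ≠ 3, so g ∘ f is not injective.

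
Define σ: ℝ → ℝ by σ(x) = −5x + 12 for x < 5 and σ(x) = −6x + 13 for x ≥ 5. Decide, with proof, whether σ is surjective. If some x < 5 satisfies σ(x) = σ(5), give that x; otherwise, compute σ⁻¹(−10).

Both pieces are strictly decreasing (slopes −5 and −6), so each is injective on its own interval.
The left piece maps (−∞, 5) onto (−13, ∞); the right piece maps [5, ∞) onto (−∞, −17].
The union (−13, ∞) ∪ (−∞, −17] omits the interval between −13 and −17; in particular −13 has no preimage. So σ is not surjective.
Because the two images are disjoint, no x < 5 has σ(x) = σ(5), so we compute σ⁻¹(−10): −10 lies in (−13, ∞), so solve −5x + 12 = −10: x = (−10 − 12)/(−5) = 22/5.

22/5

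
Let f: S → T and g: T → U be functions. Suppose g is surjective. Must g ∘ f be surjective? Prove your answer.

No. Take S = {0}, T = U = {0, 1}, f(0) = 0, and g = identity (surjective).
Then (g ∘ f)(0) = 0, and 1 ∈ U has no preimage under g ∘ f, so g ∘ f is not surjective.

not surjective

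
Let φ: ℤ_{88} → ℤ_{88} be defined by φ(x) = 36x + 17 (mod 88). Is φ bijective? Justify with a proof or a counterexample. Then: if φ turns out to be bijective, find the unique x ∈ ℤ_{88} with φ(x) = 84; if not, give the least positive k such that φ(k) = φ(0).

22

Recall: φ is injective if φ(u) = φ(v) implies u = v.
We have gcd(36, 88) = 4 > 1. Taking u = 0 and v = 22: φ(0) = 17 and φ(22) = 36·22 + 17 = 809 ≡ 17 (mod 88).
So φ(0) = φ(22) while 0 ≠ 22, so φ is not injective, hence not bijective.
Since φ is not bijective, we find the least positive k with φ(k) = φ(0): this means 36k ≡ 0 (mod 88), i.e. 88 ∣ 36k. Since gcd(36, 88) = 4, dividing through by 4 this holds exactly when 22 ∣ 9k, and as gcd(9, 22) = 1, exactly when 22 ∣ k.
The smallest positive such k is 22.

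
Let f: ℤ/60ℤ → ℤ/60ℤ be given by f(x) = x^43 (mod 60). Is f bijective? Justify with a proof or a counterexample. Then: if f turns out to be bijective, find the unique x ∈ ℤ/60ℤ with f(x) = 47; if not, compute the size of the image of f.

45

f(0) = 0^43 = 0.
f(30): Repeated squaring mod 60: 30^1 ≡ 30, 30^2 ≡ 30² = 900 ≡ 0, 30^4 ≡ 0² = 0, 30^8 ≡ 0² = 0, 30^16 ≡ 0² = 0, 30^32 ≡ 0² = 0. Since 43 = 32 + 8 + 2 + 1, 30^43 ≡ 0·0·0·30: 0·0 = 0, then 0·0 = 0, then 0·30 = 0. So 30^43 ≡ 0 (mod 60).
So f(0) = f(30) = 0 while 0 ≠ 30, hence f is not injective, hence not bijective.
Since f is not bijective, we determine |image(f)|. Computing x^43 mod 60 for each x (by repeated squaring, reducing mod 60 at every step), the values f(0), f(1), …, f(59) are: 0, 1, 8, 27, 4, 5, 36, 43, 32, 9, 40, 11, 48, 37, 44, 15, 16, 53, 12, 19, 20, 21, 28, 47, 24, 25, 56, 3, 52, 29, 0, 31, 8, 57, 4, 35, 36, 13, 32, 39, 40, 41, 48, 7, 44, 45, 16, 23, 12, 49, 20, 51, 28, 17, 24, 55, 56, 33, 52, 59.
The distinct values are {0, 1, 3, 4, 5, 7, 8, 9, 11, 12, 13, 15, 16, 17, 19, 20, 21, 23, 24, 25, 27, 28, 29, 31, 32, 33, 35, 36, 37, 39, 40, 41, 43, 44, 45, 47, 48, 49, 51, 52, 53, 55, 56, 57, 59}; there are 45 of them.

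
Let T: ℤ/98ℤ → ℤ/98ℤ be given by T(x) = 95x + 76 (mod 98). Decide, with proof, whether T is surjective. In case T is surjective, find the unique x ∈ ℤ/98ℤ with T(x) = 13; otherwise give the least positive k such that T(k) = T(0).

21

Recall: surjectivity means every element of the codomain has a preimage under T.
Since gcd(95, 98) = 1, 95 is invertible modulo 98. Euclid's algorithm: 98 = 1·95 + 3, 95 = 31·3 + 2, 3 = 1·2 + 1; back-substituting gives 1 = 65·95 − 63·98, so 95⁻¹ ≡ 65 (mod 98).
For any y ∈ ℤ/98ℤ, x = 65(y − 76) mod 98 satisfies T(x) = 95·65(y − 76) + 76 ≡ y (since 95·65 ≡ 1 mod 98). So every y has a preimage.
Thus T is surjective.
Since T is surjective, we find T⁻¹(13): we need 95x ≡ 13 − 76 ≡ 35 (mod 98). Using 95⁻¹ = 65: x ≡ 65·35 = 2275 = 23·98 + 21, so x = 21.
Check: T(21) = 95·21 + 76 = 2071 = 21·98 + 13 ≡ 13 (mod 98).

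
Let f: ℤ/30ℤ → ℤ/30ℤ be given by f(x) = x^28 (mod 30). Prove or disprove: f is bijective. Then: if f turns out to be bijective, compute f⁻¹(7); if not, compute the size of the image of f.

8

f(2): Repeated squaring mod 30: 2^1 ≡ 2, 2^2 ≡ 2² = 4, 2^4 ≡ 4² = 16, 2^8 ≡ 16² = 256 ≡ 16, 2^16 ≡ 16² = 256 ≡ 16. Since 28 = 16 + 8 + 4, 2^28 ≡ 16·16·16: 16·16 = 256 ≡ 16, then 16·16 = 256 ≡ 16. So 2^28 ≡ 16 (mod 30).
f(4): Repeated squaring mod 30: 4^1 ≡ 4, 4^2 ≡ 4² = 16, 4^4 ≡ 16² = 256 ≡ 16, 4^8 ≡ 16² = 256 ≡ 16, 4^16 ≡ 16² = 256 ≡ 16. Since 28 = 16 + 8 + 4, 4^28 ≡ 16·16·16: 16·16 = 256 ≡ 16, then 16·16 = 256 ≡ 16. So 4^28 ≡ 16 (mod 30).
So f(2) = f(4) = 16 while 2 ≠ 4, so f is not injective, hence not bijective.
Since f is not bijective, we determine |image(f)|. Computing x^28 mod 30 for each x (by repeated squaring, reducing mod 30 at every step), the values f(0), f(1), …, f(29) are: 0, 1, 16, 21, 16, 25, 6, 1, 16, 21, 10, 1, 6, 1, 16, 15, 16, 1, 6, 1, 10, 21, 16, 1, 6, 25, 16, 21, 16, 1.
The distinct values are {0, 1, 6, 10, 15, 16, 21, 25}; there are 8 of them.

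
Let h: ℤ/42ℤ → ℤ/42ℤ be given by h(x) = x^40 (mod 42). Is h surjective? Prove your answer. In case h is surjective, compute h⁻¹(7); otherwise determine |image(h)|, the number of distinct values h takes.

h(4): Repeated squaring mod 42: 4^1 ≡ 4, 4^2 ≡ 4² = 16, 4^4 ≡ 16² = 256 ≡ 4, 4^8 ≡ 4² = 16, 4^16 ≡ 16² = 256 ≡ 4, 4^32 ≡ 4² = 16. Since 40 = 32 + 8, 4^40 ≡ 16·16: 16·16 = 256 ≡ 4. So 4^40 ≡ 4 (mod 42).
h(10): Repeated squaring mod 42: 10^1 ≡ 10, 10^2 ≡ 10² = 100 ≡ 16, 10^4 ≡ 16² = 256 ≡ 4, 10^8 ≡ 4² = 16, 10^16 ≡ 16² = 256 ≡ 4, 10^32 ≡ 4² = 16. Since 40 = 32 + 8, 10^40 ≡ 16·16: 16·16 = 256 ≡ 4. So 10^40 ≡ 4 (mod 42).
So h(4) = h(10) = 4 while 4 ≠ 10, therefore h is not injective.
A non-injective map from the 42-element set ℤ/42ℤ to itself takes at most 41 distinct values, so it cannot be surjective. Therefore h is not surjective.
Since h is not surjective, we determine |image(h)|. Computing x^40 mod 42 for each x (by repeated squaring, reducing mod 42 at every step), the values h(0), h(1), …, h(41) are: 0, 1, 16, 39, 4, 37, 36, 7, 22, 9, 4, 25, 30, 1, 28, 15, 16, 25, 18, 37, 22, 21, 22, 37, 18, 25, 16, 15, 28, 1, 30, 25, 4, 9, 22, 7, 36, 37, 4, 39, 16, 1.
The distinct values are {0, 1, 4, 7, 9, 15, 16, 18, 21, 22, 25, 28, 30, 36, 37, 39}; there are 16 of them.

16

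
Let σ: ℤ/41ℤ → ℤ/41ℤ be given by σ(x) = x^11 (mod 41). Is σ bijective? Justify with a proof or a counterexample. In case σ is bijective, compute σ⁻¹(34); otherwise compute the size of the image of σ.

Since 41 is prime, the nonzero elements of ℤ/41ℤ form a cyclic group of order 40.
As gcd(11, 40) = 1, raising to the 11th power is a bijection on this group: if u^11 ≡ v^11 then (uv^{−1})^11 = 1, and the only element of order dividing gcd(11, 40) = 1 is 1, so u = v.
With σ(0) = 0 this makes σ injective on all of ℤ/41ℤ, hence bijective (finite equal-size domain and codomain). In particular σ is bijective.
Since σ is bijective, we find the preimage of 34. The inverse of x ↦ x^11 on (ℤ/41ℤ)^× is x ↦ x^11, because 11·11 = 121 = 3·40 + 1 ≡ 1 (mod 40) and x^{40} = 1 for x ≠ 0 (Fermat). So σ⁻¹(34) = 34^11 mod 41.
Repeated squaring mod 41: 34^1 ≡ 34, 34^2 ≡ 34² = 1156 ≡ 8, 34^4 ≡ 8² = 64 ≡ 23, 34^8 ≡ 23² = 529 ≡ 37. Since 11 = 8 + 2 + 1, 34^11 ≡ 37·8·34: 37·8 = 296 ≡ 9, then 9·34 = 306 ≡ 19. So 34^11 ≡ 19 (mod 41).
Hence σ⁻¹(34) = 19.

19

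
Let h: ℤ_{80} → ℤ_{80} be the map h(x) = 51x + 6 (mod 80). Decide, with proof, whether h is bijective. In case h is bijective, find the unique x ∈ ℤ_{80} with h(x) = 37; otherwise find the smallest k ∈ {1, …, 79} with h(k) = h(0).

21

If h(x_1) = h(x_2), then 51x_1 ≡ 51x_2 (mod 80). Because gcd(51, 80) = 1, we may cancel 51 to get x_1 ≡ x_2 (mod 80).
We now compute 51⁻¹ mod 80 explicitly. Euclid's algorithm: 80 = 1·51 + 29, 51 = 1·29 + 22, 29 = 1·22 + 7, 22 = 3·7 + 1; back-substituting gives 1 = 11·51 − 7·80, so 51⁻¹ ≡ 11 (mod 80).
Then y ↦ 11(y − 6) is a two-sided inverse to h, so every y ∈ ℤ_{80} has a preimage.
So h is bijective.
Since h is bijective, we find h⁻¹(37): we need 51x ≡ 37 − 6 ≡ 31 (mod 80). Using 51⁻¹ = 11: x ≡ 11·31 = 341 = 4·80 + 21, so x = 21.
Check: h(21) = 51·21 + 6 = 1077 = 13·80 + 37 ≡ 37 (mod 80).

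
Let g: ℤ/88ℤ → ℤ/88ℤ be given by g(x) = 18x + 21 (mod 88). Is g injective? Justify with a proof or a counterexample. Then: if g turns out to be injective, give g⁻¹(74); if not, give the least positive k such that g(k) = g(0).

44

Recall: g is injective if g(s) = g(t) implies s = t.
We have gcd(18, 88) = 2 > 1. Taking s = 0 and t = 44: g(0) = 21 and g(44) = 18·44 + 21 = 813 ≡ 21 (mod 88).
So g(0) = g(44) while 0 ≠ 44, therefore g is not injective.
Since g is not injective, we find the least positive k with g(k) = g(0): this means 18k ≡ 0 (mod 88), i.e. 88 ∣ 18k. Since gcd(18, 88) = 2, dividing through by 2 this holds exactly when 44 ∣ 9k, and as gcd(9, 44) = 1, exactly when 44 ∣ k.
The smallest positive such k is 44.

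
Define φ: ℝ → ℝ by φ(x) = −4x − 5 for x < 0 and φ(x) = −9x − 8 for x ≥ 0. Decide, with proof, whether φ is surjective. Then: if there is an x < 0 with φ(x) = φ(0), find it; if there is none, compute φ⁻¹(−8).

0

Both pieces are strictly decreasing (slopes −4 and −9), so each is injective on its own interval.
The left piece maps (−∞, 0) onto (−5, ∞); the right piece maps [0, ∞) onto (−∞, −8].
The union (−5, ∞) ∪ (−∞, −8] omits the interval between −5 and −8; in particular −5 has no preimage. So φ is not surjective.
Because the two images are disjoint, no x < 0 has φ(x) = φ(0), so we compute φ⁻¹(−8): −8 lies in (−∞, −8], so solve −9x − 8 = −8: x = (−8 + 8)/(−9) = 0.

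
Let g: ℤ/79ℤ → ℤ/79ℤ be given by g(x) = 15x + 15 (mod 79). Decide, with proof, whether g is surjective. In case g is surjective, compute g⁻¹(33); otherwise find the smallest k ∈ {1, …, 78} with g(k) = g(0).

Recall: surjectivity means every element of the codomain has a preimage under g.
Since gcd(15, 79) = 1, 15 is invertible modulo 79. Euclid's algorithm: 79 = 5·15 + 4, 15 = 3·4 + 3, 4 = 1·3 + 1; back-substituting gives 1 = 58·15 − 11·79, so 15⁻¹ ≡ 58 (mod 79).
Then y ↦ 58(y − 15) is a two-sided inverse to g, so every y ∈ ℤ/79ℤ has a preimage.
Therefore g is surjective.
Since g is surjective, we find g⁻¹(33): we need 15x ≡ 33 − 15 ≡ 18 (mod 79). Using 15⁻¹ = 58: x ≡ 58·18 = 1044 = 13·79 + 17, so x = 17.
Check: g(17) = 15·17 + 15 = 270 = 3·79 + 33 ≡ 33 (mod 79).

17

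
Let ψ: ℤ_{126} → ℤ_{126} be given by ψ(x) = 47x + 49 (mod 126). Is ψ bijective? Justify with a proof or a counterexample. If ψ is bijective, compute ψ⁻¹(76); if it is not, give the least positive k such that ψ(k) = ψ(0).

81

Recall that injectivity means: for all u, v in the domain, ψ(u) = ψ(v) implies u = v.
If ψ(u) = ψ(v), then 47u ≡ 47v (mod 126). Because gcd(47, 126) = 1, we may cancel 47 to get u ≡ v (mod 126).
We now compute 47⁻¹ mod 126 explicitly. Euclid's algorithm: 126 = 2·47 + 32, 47 = 1·32 + 15, 32 = 2·15 + 2, 15 = 7·2 + 1; back-substituting gives 1 = 59·47 − 22·126, so 47⁻¹ ≡ 59 (mod 126).
For any y ∈ ℤ_{126}, x = 59(y − 49) mod 126 satisfies ψ(x) = 47·59(y − 49) + 49 ≡ y (since 47·59 ≡ 1 mod 126). So every y has a preimage.
Thus ψ is bijective.
Since ψ is bijective, we compute ψ⁻¹(76): solve 47x + 49 ≡ 76 (mod 126), i.e. 47x ≡ 27 (mod 126).
Multiplying by 47⁻¹ = 59 gives x ≡ 59·27 = 1593 = 12·126 + 81 ≡ 81 (mod 126).
Check: ψ(81) = 47·81 + 49 = 3856 = 30·126 + 76 ≡ 76 (mod 126).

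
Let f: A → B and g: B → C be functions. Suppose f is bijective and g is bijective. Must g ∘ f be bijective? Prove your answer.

bijective

Injectivity: if g(f(a)) = g(f(b)) then f(a) = f(b) (g injective) so a = b (f injective).
Surjectivity: for c ∈ C pick b with g(b) = c, then a with f(a) = b; then (g ∘ f)(a) = c.
Hence g ∘ f is bijective.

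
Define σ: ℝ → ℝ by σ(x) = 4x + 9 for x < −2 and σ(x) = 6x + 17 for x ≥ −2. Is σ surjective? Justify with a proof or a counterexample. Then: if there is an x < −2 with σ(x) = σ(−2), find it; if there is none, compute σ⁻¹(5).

-2

Both pieces are strictly increasing (slopes 4 and 6), so each is injective on its own interval.
The left piece maps (−∞, −2) onto (−∞, 1); the right piece maps [−2, ∞) onto [5, ∞).
The union (−∞, 1) ∪ [5, ∞) omits the interval between 1 and 5; in particular 1 has no preimage. So σ is not surjective.
Because the two images are disjoint, no x < −2 has σ(x) = σ(−2), so we compute σ⁻¹(5): 5 lies in [5, ∞), so solve 6x + 17 = 5: x = (5 − 17)/6 = −2.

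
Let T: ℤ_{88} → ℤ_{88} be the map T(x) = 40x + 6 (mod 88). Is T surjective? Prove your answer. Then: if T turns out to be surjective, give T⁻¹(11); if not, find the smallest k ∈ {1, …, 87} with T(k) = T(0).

11

Recall that surjectivity means every element of the codomain has a preimage under T.
Since gcd(40, 88) = 8, we have 40x ≡ 0 (mod 8) for all x, so T(x) ≡ 6 (mod 8).
But 0 ≢ 6 (mod 8), so 0 ∈ ℤ_{88} has no preimage. Therefore T is not surjective.
Since T is not surjective, we find the least positive k with T(k) = T(0): this means 40k ≡ 0 (mod 88), i.e. 88 ∣ 40k. Since gcd(40, 88) = 8, dividing through by 8 this holds exactly when 11 ∣ 5k, and as gcd(5, 11) = 1, exactly when 11 ∣ k.
The smallest positive such k is 11.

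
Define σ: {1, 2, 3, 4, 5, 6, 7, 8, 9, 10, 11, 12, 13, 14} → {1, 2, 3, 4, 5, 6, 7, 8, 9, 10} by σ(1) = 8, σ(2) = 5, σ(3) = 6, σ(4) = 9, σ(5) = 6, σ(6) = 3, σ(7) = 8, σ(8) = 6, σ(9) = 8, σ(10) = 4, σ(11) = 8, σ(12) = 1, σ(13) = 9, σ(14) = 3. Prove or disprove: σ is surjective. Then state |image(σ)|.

7

No element maps to 2, so σ is not surjective.
The image of σ is {1, 3, 4, 5, 6, 8, 9}, which has 7 elements.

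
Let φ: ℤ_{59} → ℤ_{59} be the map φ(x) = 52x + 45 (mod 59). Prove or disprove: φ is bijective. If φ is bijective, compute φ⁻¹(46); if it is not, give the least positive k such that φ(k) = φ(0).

Recall: φ is injective if φ(s) = φ(t) implies s = t.
Suppose φ(s) = φ(t) in ℤ_{59}. Then 52s + 45 ≡ 52t + 45 (mod 59), thus 52(s − t) ≡ 0 (mod 59).
Since gcd(52, 59) = 1, 52 is invertible modulo 59, so s − t ≡ 0 (mod 59), i.e. s = t.
We now compute 52⁻¹ mod 59 explicitly. Euclid's algorithm: 59 = 1·52 + 7, 52 = 7·7 + 3, 7 = 2·3 + 1; back-substituting gives 1 = 42·52 − 37·59, so 52⁻¹ ≡ 42 (mod 59).
Then y ↦ 42(y − 45) is a two-sided inverse to φ, so every y ∈ ℤ_{59} has a preimage.
So φ is bijective.
Since φ is bijective, we find φ⁻¹(46): we need 52x ≡ 46 − 45 ≡ 1 (mod 59). Using 52⁻¹ = 42: x ≡ 42·1 = 42, so x = 42.
Check: φ(42) = 52·42 + 45 = 2229 = 37·59 + 46 ≡ 46 (mod 59).

42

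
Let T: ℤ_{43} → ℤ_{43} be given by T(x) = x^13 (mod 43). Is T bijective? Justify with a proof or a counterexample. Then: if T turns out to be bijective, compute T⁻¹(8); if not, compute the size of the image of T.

Since 43 is prime, the nonzero elements of ℤ_{43} form a cyclic group of order 42.
As gcd(13, 42) = 1, raising to the 13th power is a bijection on this group: if s^13 ≡ t^13 then (st^{−1})^13 = 1, and the only element of order dividing gcd(13, 42) = 1 is 1, so s = t.
With T(0) = 0 this makes T injective on all of ℤ_{43}, hence bijective (finite equal-size domain and codomain). In particular T is bijective.
Since T is bijective, we find the preimage of 8. The inverse of x ↦ x^13 on (ℤ_{43})^× is x ↦ x^13, because 13·13 = 169 = 4·42 + 1 ≡ 1 (mod 42) and x^{42} = 1 for x ≠ 0 (Fermat). So T⁻¹(8) = 8^13 mod 43.
Repeated squaring mod 43: 8^1 ≡ 8, 8^2 ≡ 8² = 64 ≡ 21, 8^4 ≡ 21² = 441 ≡ 11, 8^8 ≡ 11² = 121 ≡ 35. Since 13 = 8 + 4 + 1, 8^13 ≡ 35·11·8: 35·11 = 385 ≡ 41, then 41·8 = 328 ≡ 27. So 8^13 ≡ 27 (mod 43).
Hence T⁻¹(8) = 27.

27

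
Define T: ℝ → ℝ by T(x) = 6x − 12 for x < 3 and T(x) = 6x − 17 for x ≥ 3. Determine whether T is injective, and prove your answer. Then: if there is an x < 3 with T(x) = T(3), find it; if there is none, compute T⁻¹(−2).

13/6

Both pieces are strictly increasing (slopes 6 and 6), so each is injective on its own interval.
The left piece maps (−∞, 3) onto (−∞, 6); the right piece maps [3, ∞) onto [1, ∞).
These images overlap. In particular T(3) = 1 (right piece), and solving 6x − 12 = 1 on the left piece gives x = 13/6 < 3.
So T(13/6) = T(3) with 13/6 ≠ 3, and T is not injective. This x = 13/6 is the requested value below 3.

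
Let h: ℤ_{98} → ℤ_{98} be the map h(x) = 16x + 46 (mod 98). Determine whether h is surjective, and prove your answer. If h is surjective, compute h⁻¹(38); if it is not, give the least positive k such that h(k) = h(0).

49

Since gcd(16, 98) = 2, we have 16x ≡ 0 (mod 2) for all x, so h(x) ≡ 0 (mod 2).
But 1 ≢ 0 (mod 2), so 1 ∈ ℤ_{98} has no preimage. Therefore h is not surjective.
Since h is not surjective, we find the least positive k with h(k) = h(0): this means 16k ≡ 0 (mod 98), i.e. 98 ∣ 16k. Since gcd(16, 98) = 2, dividing through by 2 this holds exactly when 49 ∣ 8k, and as gcd(8, 49) = 1, exactly when 49 ∣ k.
The smallest positive such k is 49.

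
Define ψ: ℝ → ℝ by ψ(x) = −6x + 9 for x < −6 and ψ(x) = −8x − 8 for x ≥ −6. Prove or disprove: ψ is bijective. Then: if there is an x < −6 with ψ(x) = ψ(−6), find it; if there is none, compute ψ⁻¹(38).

Both pieces are strictly decreasing (slopes −6 and −8), so each is injective on its own interval.
The left piece maps (−∞, −6) onto (45, ∞); the right piece maps [−6, ∞) onto (−∞, 40].
The images leave a gap (45 has no preimage), so ψ is not surjective, hence not bijective.
Because the two images are disjoint, no x < −6 has ψ(x) = ψ(−6), so we compute ψ⁻¹(38): 38 lies in (−∞, 40], so solve −8x − 8 = 38: x = (38 + 8)/(−8) = −23/4.

-23/4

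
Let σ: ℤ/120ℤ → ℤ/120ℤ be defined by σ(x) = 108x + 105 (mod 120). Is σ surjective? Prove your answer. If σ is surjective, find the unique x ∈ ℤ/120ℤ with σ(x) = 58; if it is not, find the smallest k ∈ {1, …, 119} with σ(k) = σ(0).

Recall that σ is surjective if every y in the codomain equals σ(x) for some x in the domain.
Since gcd(108, 120) = 12, we have 108x ≡ 0 (mod 12) for all x, so σ(x) ≡ 9 (mod 12).
But 0 ≢ 9 (mod 12), so 0 ∈ ℤ/120ℤ has no preimage. Hence σ is not surjective.
Since σ is not surjective, we find the least positive k with σ(k) = σ(0): this means 108k ≡ 0 (mod 120), i.e. 120 ∣ 108k. Since gcd(108, 120) = 12, dividing through by 12 this holds exactly when 10 ∣ 9k, and as gcd(9, 10) = 1, exactly when 10 ∣ k.
The smallest positive such k is 10.

10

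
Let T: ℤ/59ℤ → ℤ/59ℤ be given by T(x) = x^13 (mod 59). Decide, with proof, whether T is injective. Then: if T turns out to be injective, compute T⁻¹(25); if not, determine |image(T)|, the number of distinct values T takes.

Since 59 is prime, the nonzero elements of ℤ/59ℤ form a cyclic group of order 58.
As gcd(13, 58) = 1, raising to the 13th power is a bijection on this group: if a^13 ≡ b^13 then (ab^{−1})^13 = 1, and the only element of order dividing gcd(13, 58) = 1 is 1, so a = b.
With T(0) = 0 this makes T injective on all of ℤ/59ℤ, hence bijective (finite equal-size domain and codomain). In particular T is injective.
Since T is injective, we find the preimage of 25. The inverse of x ↦ x^13 on (ℤ/59ℤ)^× is x ↦ x^9, because 13·9 = 117 = 2·58 + 1 ≡ 1 (mod 58) and x^{58} = 1 for x ≠ 0 (Fermat). So T⁻¹(25) = 25^9 mod 59.
Repeated squaring mod 59: 25^1 ≡ 25, 25^2 ≡ 25² = 625 ≡ 35, 25^4 ≡ 35² = 1225 ≡ 45, 25^8 ≡ 45² = 2025 ≡ 19. Since 9 = 8 + 1, 25^9 ≡ 19·25: 19·25 = 475 ≡ 3. So 25^9 ≡ 3 (mod 59).
Hence T⁻¹(25) = 3.

3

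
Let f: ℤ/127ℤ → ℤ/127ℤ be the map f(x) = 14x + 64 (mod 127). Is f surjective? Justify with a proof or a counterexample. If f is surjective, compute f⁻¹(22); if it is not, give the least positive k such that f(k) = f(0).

124

Since gcd(14, 127) = 1, 14 is invertible modulo 127. Euclid's algorithm: 127 = 9·14 + 1; back-substituting gives 1 = 118·14 − 13·127, so 14⁻¹ ≡ 118 (mod 127).
For any y ∈ ℤ/127ℤ, x = 118(y − 64) mod 127 satisfies f(x) = 14·118(y − 64) + 64 ≡ y (since 14·118 ≡ 1 mod 127). So every y has a preimage.
Therefore f is surjective.
Since f is surjective, we compute f⁻¹(22): solve 14x + 64 ≡ 22 (mod 127), i.e. 14x ≡ 85 (mod 127).
Multiplying by 14⁻¹ = 118 gives x ≡ 118·85 = 10030 = 78·127 + 124 ≡ 124 (mod 127).
Check: f(124) = 14·124 + 64 = 1800 = 14·127 + 22 ≡ 22 (mod 127).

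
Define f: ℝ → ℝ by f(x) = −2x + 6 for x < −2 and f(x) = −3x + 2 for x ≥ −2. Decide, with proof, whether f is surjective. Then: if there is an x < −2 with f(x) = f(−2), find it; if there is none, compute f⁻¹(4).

Both pieces are strictly decreasing (slopes −2 and −3), so each is injective on its own interval.
The left piece maps (−∞, −2) onto (10, ∞); the right piece maps [−2, ∞) onto (−∞, 8].
The union (10, ∞) ∪ (−∞, 8] omits the interval between 10 and 8; in particular 10 has no preimage. So f is not surjective.
Because the two images are disjoint, no x < −2 has f(x) = f(−2), so we compute f⁻¹(4): 4 lies in (−∞, 8], so solve −3x + 2 = 4: x = (4 − 2)/(−3) = −2/3.

-2/3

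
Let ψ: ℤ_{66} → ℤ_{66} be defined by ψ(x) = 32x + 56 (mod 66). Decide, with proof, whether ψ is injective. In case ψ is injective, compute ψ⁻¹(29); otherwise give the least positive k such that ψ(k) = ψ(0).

33

Recall: ψ is injective if ψ(a) = ψ(b) implies a = b.
We have gcd(32, 66) = 2 > 1. Taking a = 0 and b = 33: ψ(0) = 56 and ψ(33) = 32·33 + 56 = 1112 ≡ 56 (mod 66).
So ψ(0) = ψ(33) while 0 ≠ 33, thus ψ is not injective.
Since ψ is not injective, we find the least positive k with ψ(k) = ψ(0): this means 32k ≡ 0 (mod 66), i.e. 66 ∣ 32k. Since gcd(32, 66) = 2, dividing through by 2 this holds exactly when 33 ∣ 16k, and as gcd(16, 33) = 1, exactly when 33 ∣ k.
The smallest positive such k is 33.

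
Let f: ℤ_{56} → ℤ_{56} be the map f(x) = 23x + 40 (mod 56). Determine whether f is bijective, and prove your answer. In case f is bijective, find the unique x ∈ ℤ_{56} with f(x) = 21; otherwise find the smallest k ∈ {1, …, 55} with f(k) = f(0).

43

Recall: f is injective if f(x_1) = f(x_2) implies x_1 = x_2.
If f(x_1) = f(x_2), then 23x_1 ≡ 23x_2 (mod 56). Because gcd(23, 56) = 1, we may cancel 23 to get x_1 ≡ x_2 (mod 56).
We now compute 23⁻¹ mod 56 explicitly. Euclid's algorithm: 56 = 2·23 + 10, 23 = 2·10 + 3, 10 = 3·3 + 1; back-substituting gives 1 = 39·23 − 16·56, so 23⁻¹ ≡ 39 (mod 56).
For any y ∈ ℤ_{56}, x = 39(y − 40) mod 56 satisfies f(x) = 23·39(y − 40) + 40 ≡ y (since 23·39 ≡ 1 mod 56). So every y has a preimage.
So f is bijective.
Since f is bijective, we compute f⁻¹(21): solve 23x + 40 ≡ 21 (mod 56), i.e. 23x ≡ 37 (mod 56).
Multiplying by 23⁻¹ = 39 gives x ≡ 39·37 = 1443 = 25·56 + 43 ≡ 43 (mod 56).
Check: f(43) = 23·43 + 40 = 1029 = 18·56 + 21 ≡ 21 (mod 56).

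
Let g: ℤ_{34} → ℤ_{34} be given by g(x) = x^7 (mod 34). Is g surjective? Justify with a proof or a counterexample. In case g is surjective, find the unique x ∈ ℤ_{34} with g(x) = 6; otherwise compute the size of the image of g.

Computing x^7 mod 34 for each x (by repeated squaring, reducing mod 34 at every step), the values g(0), g(1), …, g(33) are: 0, 1, 26, 11, 30, 27, 14, 29, 32, 19, 22, 3, 24, 21, 6, 25, 16, 17, 18, 9, 28, 13, 10, 31, 12, 15, 2, 5, 20, 7, 4, 23, 8, 33.
Every element of ℤ_{34} appears exactly once in this list, so g is a bijection, and in particular surjective.
Since g is surjective, we read off the preimage of 6 from the same table: g(14) = 6, so g⁻¹(6) = 14.

14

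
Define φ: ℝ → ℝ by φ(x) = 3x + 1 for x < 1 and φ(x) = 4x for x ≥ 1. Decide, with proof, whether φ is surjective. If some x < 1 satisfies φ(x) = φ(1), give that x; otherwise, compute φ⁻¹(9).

Both pieces are strictly increasing (slopes 3 and 4), so each is injective on its own interval.
The left piece maps (−∞, 1) onto (−∞, 4); the right piece maps [1, ∞) onto [4, ∞).
These images together cover ℝ, so φ is surjective.
Because the two images are disjoint, no x < 1 has φ(x) = φ(1), so we compute φ⁻¹(9): 9 lies in [4, ∞), so solve 4x = 9: x = (9 − 0)/4 = 9/4.

9/4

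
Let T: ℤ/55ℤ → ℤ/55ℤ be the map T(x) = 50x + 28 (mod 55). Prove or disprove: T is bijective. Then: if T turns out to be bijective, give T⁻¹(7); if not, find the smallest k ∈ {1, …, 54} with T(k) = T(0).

11

We have gcd(50, 55) = 5 > 1. Taking u = 0 and v = 11: T(0) = 28 and T(11) = 50·11 + 28 = 578 ≡ 28 (mod 55).
So T(0) = T(11) while 0 ≠ 11, so T is not injective, hence not bijective.
Since T is not bijective, we find the least positive k with T(k) = T(0): this means 50k ≡ 0 (mod 55), i.e. 55 ∣ 50k. Since gcd(50, 55) = 5, dividing through by 5 this holds exactly when 11 ∣ 10k, and as gcd(10, 11) = 1, exactly when 11 ∣ k.
The smallest positive such k is 11.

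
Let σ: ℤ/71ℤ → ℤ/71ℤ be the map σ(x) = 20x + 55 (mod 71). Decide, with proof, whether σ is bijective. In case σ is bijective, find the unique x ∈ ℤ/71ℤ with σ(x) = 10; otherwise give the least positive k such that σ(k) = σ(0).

Recall: σ is injective if σ(s) = σ(t) implies s = t.
Suppose σ(s) = σ(t) in ℤ/71ℤ. Then 20s + 55 ≡ 20t + 55 (mod 71), thus 20(s − t) ≡ 0 (mod 71).
Since gcd(20, 71) = 1, 20 is invertible modulo 71, so s − t ≡ 0 (mod 71), i.e. s = t.
We now compute 20⁻¹ mod 71 explicitly. Euclid's algorithm: 71 = 3·20 + 11, 20 = 1·11 + 9, 11 = 1·9 + 2, 9 = 4·2 + 1; back-substituting gives 1 = 32·20 − 9·71, so 20⁻¹ ≡ 32 (mod 71).
Then y ↦ 32(y − 55) is a two-sided inverse to σ, so every y ∈ ℤ/71ℤ has a preimage.
Hence σ is bijective.
Since σ is bijective, we compute σ⁻¹(10): solve 20x + 55 ≡ 10 (mod 71), i.e. 20x ≡ 26 (mod 71).
Multiplying by 20⁻¹ = 32 gives x ≡ 32·26 = 832 = 11·71 + 51 ≡ 51 (mod 71).
Check: σ(51) = 20·51 + 55 = 1075 = 15·71 + 10 ≡ 10 (mod 71).

51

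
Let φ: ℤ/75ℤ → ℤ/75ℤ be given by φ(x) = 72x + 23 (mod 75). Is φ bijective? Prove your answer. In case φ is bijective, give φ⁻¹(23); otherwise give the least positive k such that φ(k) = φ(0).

25

Recall: φ is injective if φ(u) = φ(v) implies u = v.
We have gcd(72, 75) = 3 > 1. Taking u = 0 and v = 25: φ(0) = 23 and φ(25) = 72·25 + 23 = 1823 ≡ 23 (mod 75).
So φ(0) = φ(25) while 0 ≠ 25, so φ is not injective, hence not bijective.
Since φ is not bijective, we find the least positive k with φ(k) = φ(0): this means 72k ≡ 0 (mod 75), i.e. 75 ∣ 72k. Since gcd(72, 75) = 3, dividing through by 3 this holds exactly when 25 ∣ 24k, and as gcd(24, 25) = 1, exactly when 25 ∣ k.
The smallest positive such k is 25.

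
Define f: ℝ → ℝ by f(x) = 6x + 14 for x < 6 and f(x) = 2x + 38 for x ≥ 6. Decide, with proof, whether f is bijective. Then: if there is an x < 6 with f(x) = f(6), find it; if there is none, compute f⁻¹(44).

Both pieces are strictly increasing (slopes 6 and 2), so each is injective on its own interval.
The left piece maps (−∞, 6) onto (−∞, 50); the right piece maps [6, ∞) onto [50, ∞).
Since 50 = 50, the images partition ℝ: f is injective and surjective, hence bijective.
Because the two images are disjoint, no x < 6 has f(x) = f(6), so we compute f⁻¹(44): 44 lies in (−∞, 50), so solve 6x + 14 = 44: x = (44 − 14)/6 = 5.

5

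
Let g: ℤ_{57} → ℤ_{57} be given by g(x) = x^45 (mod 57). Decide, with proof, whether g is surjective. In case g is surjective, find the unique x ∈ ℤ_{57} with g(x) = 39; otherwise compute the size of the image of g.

9

g(1) = 1^45 = 1.
g(4): Repeated squaring mod 57: 4^1 ≡ 4, 4^2 ≡ 4² = 16, 4^4 ≡ 16² = 256 ≡ 28, 4^8 ≡ 28² = 784 ≡ 43, 4^16 ≡ 43² = 1849 ≡ 25, 4^32 ≡ 25² = 625 ≡ 55. Since 45 = 32 + 8 + 4 + 1, 4^45 ≡ 55·43·28·4: 55·43 = 2365 ≡ 28, then 28·28 = 784 ≡ 43, then 43·4 = 172 ≡ 1. So 4^45 ≡ 1 (mod 57).
So g(1) = g(4) = 1 while 1 ≠ 4, hence g is not injective.
A non-injective map from the 57-element set ℤ_{57} to itself takes at most 56 distinct values, so it cannot be surjective. Therefore g is not surjective.
Since g is not surjective, we determine |image(g)|. Computing x^45 mod 57 for each x (by repeated squaring, reducing mod 57 at every step), the values g(0), g(1), …, g(56) are: 0, 1, 56, 18, 1, 20, 39, 1, 56, 39, 37, 20, 18, 37, 56, 18, 1, 20, 18, 19, 20, 18, 37, 20, 39, 1, 20, 18, 1, 56, 39, 37, 56, 18, 37, 20, 39, 37, 38, 39, 37, 56, 39, 1, 20, 39, 37, 20, 18, 1, 56, 18, 37, 56, 39, 1, 56.
The distinct values are {0, 1, 18, 19, 20, 37, 38, 39, 56}; there are 9 of them.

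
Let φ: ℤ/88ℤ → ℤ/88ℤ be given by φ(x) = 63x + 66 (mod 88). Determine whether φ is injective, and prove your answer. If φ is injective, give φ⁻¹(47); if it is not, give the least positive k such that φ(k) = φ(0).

43

Recall: injectivity means: for all u, v in the domain, φ(u) = φ(v) implies u = v.
Suppose φ(u) = φ(v) in ℤ/88ℤ. Then 63u + 66 ≡ 63v + 66 (mod 88), so 63(u − v) ≡ 0 (mod 88).
Since gcd(63, 88) = 1, 63 is invertible modulo 88, hence u − v ≡ 0 (mod 88), i.e. u = v.
Hence φ is injective.
We now compute 63⁻¹ mod 88 explicitly. Euclid's algorithm: 88 = 1·63 + 25, 63 = 2·25 + 13, 25 = 1·13 + 12, 13 = 1·12 + 1; back-substituting gives 1 = 7·63 − 5·88, so 63⁻¹ ≡ 7 (mod 88).
Since φ is injective, we find φ⁻¹(47): we need 63x ≡ 47 − 66 ≡ 69 (mod 88). Using 63⁻¹ = 7: x ≡ 7·69 = 483 = 5·88 + 43, so x = 43.
Check: φ(43) = 63·43 + 66 = 2775 = 31·88 + 47 ≡ 47 (mod 88).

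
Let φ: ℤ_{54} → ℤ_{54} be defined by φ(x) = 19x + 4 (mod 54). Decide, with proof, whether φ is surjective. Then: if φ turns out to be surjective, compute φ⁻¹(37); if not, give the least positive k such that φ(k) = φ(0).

Since gcd(19, 54) = 1, 19 is invertible modulo 54. Euclid's algorithm: 54 = 2·19 + 16, 19 = 1·16 + 3, 16 = 5·3 + 1; back-substituting gives 1 = 37·19 − 13·54, so 19⁻¹ ≡ 37 (mod 54).
Then y ↦ 37(y − 4) is a two-sided inverse to φ, so every y ∈ ℤ_{54} has a preimage.
Thus φ is surjective.
Since φ is surjective, we compute φ⁻¹(37): solve 19x + 4 ≡ 37 (mod 54), i.e. 19x ≡ 33 (mod 54).
Multiplying by 19⁻¹ = 37 gives x ≡ 37·33 = 1221 = 22·54 + 33 ≡ 33 (mod 54).
Check: φ(33) = 19·33 + 4 = 631 = 11·54 + 37 ≡ 37 (mod 54).

33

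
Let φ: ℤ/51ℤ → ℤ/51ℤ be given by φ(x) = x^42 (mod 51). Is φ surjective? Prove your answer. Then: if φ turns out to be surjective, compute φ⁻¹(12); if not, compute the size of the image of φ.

18

φ(7): Repeated squaring mod 51: 7^1 ≡ 7, 7^2 ≡ 7² = 49, 7^4 ≡ 49² = 2401 ≡ 4, 7^8 ≡ 4² = 16, 7^16 ≡ 16² = 256 ≡ 1, 7^32 ≡ 1² = 1. Since 42 = 32 + 8 + 2, 7^42 ≡ 1·16·49: 1·16 = 16, then 16·49 = 784 ≡ 19. So 7^42 ≡ 19 (mod 51).
φ(10): Repeated squaring mod 51: 10^1 ≡ 10, 10^2 ≡ 10² = 100 ≡ 49, 10^4 ≡ 49² = 2401 ≡ 4, 10^8 ≡ 4² = 16, 10^16 ≡ 16² = 256 ≡ 1, 10^32 ≡ 1² = 1. Since 42 = 32 + 8 + 2, 10^42 ≡ 1·16·49: 1·16 = 16, then 16·49 = 784 ≡ 19. So 10^42 ≡ 19 (mod 51).
So φ(7) = φ(10) = 19 while 7 ≠ 10, thus φ is not injective.
A non-injective map from the 51-element set ℤ/51ℤ to itself takes at most 50 distinct values, so it cannot be surjective. Thus φ is not surjective.
Since φ is not surjective, we determine |image(φ)|. Computing x^42 mod 51 for each x (by repeated squaring, reducing mod 51 at every step), the values φ(0), φ(1), …, φ(50) are: 0, 1, 4, 42, 16, 43, 15, 19, 13, 30, 19, 49, 9, 16, 25, 21, 1, 34, 18, 4, 25, 33, 43, 49, 36, 13, 13, 36, 49, 43, 33, 25, 4, 18, 34, 1, 21, 25, 16, 9, 49, 19, 30, 13, 19, 15, 43, 16, 42, 4, 1.
The distinct values are {0, 1, 4, 9, 13, 15, 16, 18, 19, 21, 25, 30, 33, 34, 36, 42, 43, 49}; there are 18 of them.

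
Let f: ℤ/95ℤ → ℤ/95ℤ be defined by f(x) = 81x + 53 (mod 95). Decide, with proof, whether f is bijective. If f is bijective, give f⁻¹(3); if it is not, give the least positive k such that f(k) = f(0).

Recall that injectivity means: for all x_1, x_2 in the domain, f(x_1) = f(x_2) implies x_1 = x_2.
Suppose f(x_1) = f(x_2) in ℤ/95ℤ. Then 81x_1 + 53 ≡ 81x_2 + 53 (mod 95), so 81(x_1 − x_2) ≡ 0 (mod 95).
Since gcd(81, 95) = 1, 81 is invertible modulo 95, so x_1 − x_2 ≡ 0 (mod 95), i.e. x_1 = x_2.
We now compute 81⁻¹ mod 95 explicitly. Euclid's algorithm: 95 = 1·81 + 14, 81 = 5·14 + 11, 14 = 1·11 + 3, 11 = 3·3 + 2, 3 = 1·2 + 1; back-substituting gives 1 = 61·81 − 52·95, so 81⁻¹ ≡ 61 (mod 95).
Then y ↦ 61(y − 53) is a two-sided inverse to f, so every y ∈ ℤ/95ℤ has a preimage.
Thus f is bijective.
Since f is bijective, we find f⁻¹(3): we need 81x ≡ 3 − 53 ≡ 45 (mod 95). Using 81⁻¹ = 61: x ≡ 61·45 = 2745 = 28·95 + 85, so x = 85.
Check: f(85) = 81·85 + 53 = 6938 = 73·95 + 3 ≡ 3 (mod 95).

85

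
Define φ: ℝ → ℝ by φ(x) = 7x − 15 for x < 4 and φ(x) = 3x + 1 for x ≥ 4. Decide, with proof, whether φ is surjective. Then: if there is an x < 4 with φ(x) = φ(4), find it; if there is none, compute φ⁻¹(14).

13/3

Both pieces are strictly increasing (slopes 7 and 3), so each is injective on its own interval.
The left piece maps (−∞, 4) onto (−∞, 13); the right piece maps [4, ∞) onto [13, ∞).
These images together cover ℝ, so φ is surjective.
Because the two images are disjoint, no x < 4 has φ(x) = φ(4), so we compute φ⁻¹(14): 14 lies in [13, ∞), so solve 3x + 1 = 14: x = (14 − 1)/3 = 13/3.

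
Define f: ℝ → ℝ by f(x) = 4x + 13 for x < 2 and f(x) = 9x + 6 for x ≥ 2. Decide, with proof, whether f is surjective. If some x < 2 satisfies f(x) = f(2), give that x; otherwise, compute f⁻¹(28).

Both pieces are strictly increasing (slopes 4 and 9), so each is injective on its own interval.
The left piece maps (−∞, 2) onto (−∞, 21); the right piece maps [2, ∞) onto [24, ∞).
The union (−∞, 21) ∪ [24, ∞) omits the interval between 21 and 24; in particular 21 has no preimage. So f is not surjective.
Because the two images are disjoint, no x < 2 has f(x) = f(2), so we compute f⁻¹(28): 28 lies in [24, ∞), so solve 9x + 6 = 28: x = (28 − 6)/9 = 22/9.

22/9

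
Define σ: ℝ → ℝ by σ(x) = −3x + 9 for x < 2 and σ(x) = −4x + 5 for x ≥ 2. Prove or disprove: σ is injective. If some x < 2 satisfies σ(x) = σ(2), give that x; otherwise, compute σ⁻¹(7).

2/3

Both pieces are strictly decreasing (slopes −3 and −4), so each is injective on its own interval.
The left piece maps (−∞, 2) onto (3, ∞); the right piece maps [2, ∞) onto (−∞, −3].
These images are disjoint, so no value is attained by both pieces. Thus σ is injective.
Because the two images are disjoint, no x < 2 has σ(x) = σ(2), so we compute σ⁻¹(7): 7 lies in (3, ∞), so solve −3x + 9 = 7: x = (7 − 9)/(−3) = 2/3.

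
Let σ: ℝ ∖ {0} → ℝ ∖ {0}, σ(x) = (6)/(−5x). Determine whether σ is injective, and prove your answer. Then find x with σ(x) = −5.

6/25

Suppose σ(x_1) = σ(x_2). Cross-multiplying: (6)(−5x_2) = (6)(−5x_1).
Expanding both sides and cancelling the symmetric terms leaves 30·(x_1 − x_2) = 0. Since 30 ≠ 0, x_1 = x_2. Therefore σ is injective.
Solving σ(x) = −5: cross-multiplying gives 6 = −5(−5x), which rearranges to −25x = −6, so x = 6/25.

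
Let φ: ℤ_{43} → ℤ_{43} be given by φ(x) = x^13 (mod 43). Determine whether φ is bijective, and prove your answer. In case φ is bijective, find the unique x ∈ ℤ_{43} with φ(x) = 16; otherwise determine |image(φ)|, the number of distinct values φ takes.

Since 43 is prime, the nonzero elements of ℤ_{43} form a cyclic group of order 42.
As gcd(13, 42) = 1, raising to the 13th power is a bijection on this group: if u^13 ≡ v^13 then (uv^{−1})^13 = 1, and the only element of order dividing gcd(13, 42) = 1 is 1, so u = v.
With φ(0) = 0 this makes φ injective on all of ℤ_{43}, hence bijective (finite equal-size domain and codomain). In particular φ is bijective.
Since φ is bijective, we find the preimage of 16. The inverse of x ↦ x^13 on (ℤ_{43})^× is x ↦ x^13, because 13·13 = 169 = 4·42 + 1 ≡ 1 (mod 42) and x^{42} = 1 for x ≠ 0 (Fermat). So φ⁻¹(16) = 16^13 mod 43.
Repeated squaring mod 43: 16^1 ≡ 16, 16^2 ≡ 16² = 256 ≡ 41, 16^4 ≡ 41² = 1681 ≡ 4, 16^8 ≡ 4² = 16. Since 13 = 8 + 4 + 1, 16^13 ≡ 16·4·16: 16·4 = 64 ≡ 21, then 21·16 = 336 ≡ 35. So 16^13 ≡ 35 (mod 43).
Hence φ⁻¹(16) = 35.

35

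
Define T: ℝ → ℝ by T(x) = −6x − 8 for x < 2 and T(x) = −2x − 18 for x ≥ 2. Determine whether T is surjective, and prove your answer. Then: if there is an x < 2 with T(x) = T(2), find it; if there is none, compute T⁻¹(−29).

11/2

Both pieces are strictly decreasing (slopes −6 and −2), so each is injective on its own interval.
The left piece maps (−∞, 2) onto (−20, ∞); the right piece maps [2, ∞) onto (−∞, −22].
The union (−20, ∞) ∪ (−∞, −22] omits the interval between −20 and −22; in particular −20 has no preimage. So T is not surjective.
Because the two images are disjoint, no x < 2 has T(x) = T(2), so we compute T⁻¹(−29): −29 lies in (−∞, −22], so solve −2x − 18 = −29: x = (−29 + 18)/(−2) = 11/2.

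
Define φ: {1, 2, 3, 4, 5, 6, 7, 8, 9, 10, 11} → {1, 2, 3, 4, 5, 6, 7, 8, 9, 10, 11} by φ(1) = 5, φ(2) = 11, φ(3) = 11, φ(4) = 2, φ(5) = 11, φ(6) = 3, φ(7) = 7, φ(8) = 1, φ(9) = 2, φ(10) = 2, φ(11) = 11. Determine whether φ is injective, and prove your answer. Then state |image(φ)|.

φ(2) = 11 = φ(3) with 2 ≠ 3, so φ is not injective.
The image of φ is {1, 2, 3, 5, 7, 11}, which has 6 elements.

6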